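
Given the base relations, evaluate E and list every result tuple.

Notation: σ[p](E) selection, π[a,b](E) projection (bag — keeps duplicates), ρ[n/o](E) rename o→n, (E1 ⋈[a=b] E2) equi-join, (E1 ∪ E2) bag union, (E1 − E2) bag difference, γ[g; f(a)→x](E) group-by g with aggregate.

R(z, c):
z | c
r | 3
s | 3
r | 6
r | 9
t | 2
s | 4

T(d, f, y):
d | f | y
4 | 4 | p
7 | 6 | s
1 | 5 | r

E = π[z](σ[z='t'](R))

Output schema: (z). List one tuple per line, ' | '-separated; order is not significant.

Stepwise |·|:
  R → 6
  σ[z='t'](R) → 1
  π[z](σ[z='t'](R)) → 1

== RESULT ==
z
t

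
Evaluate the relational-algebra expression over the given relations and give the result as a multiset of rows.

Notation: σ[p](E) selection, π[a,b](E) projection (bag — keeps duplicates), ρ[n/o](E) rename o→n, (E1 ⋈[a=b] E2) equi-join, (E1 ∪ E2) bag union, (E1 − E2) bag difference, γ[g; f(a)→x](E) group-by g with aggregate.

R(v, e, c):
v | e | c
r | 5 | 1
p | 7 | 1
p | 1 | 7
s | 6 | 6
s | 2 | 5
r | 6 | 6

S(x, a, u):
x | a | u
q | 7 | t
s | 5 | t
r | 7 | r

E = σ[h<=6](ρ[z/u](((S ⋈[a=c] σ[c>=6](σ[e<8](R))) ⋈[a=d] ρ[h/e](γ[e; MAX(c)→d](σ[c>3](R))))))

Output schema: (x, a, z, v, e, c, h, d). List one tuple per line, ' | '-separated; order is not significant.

Stepwise |·|:
  S → 3
  R → 6
  σ[e<8](R) → 6
  σ[c>=6](σ[e<8](R)) → 3
  (S ⋈[a=c] σ[c>=6](σ[e<8](R))) → 2
  R → 6
  σ[c>3](R) → 4
  γ[e; MAX(c)→d](σ[c>3](R)) → 3
  ρ[h/e](γ[e; MAX(c)→d](σ[c>3](R))) → 3
  ((S ⋈[a=c] σ[c>=6](σ[e<8](R))) ⋈[a=d] ρ[h/e](γ[e; MAX(c)→d](σ[c>3](R)))) → 2
  ρ[z/u](((S ⋈[a=c] σ[c>=6](σ[e<8](R))) ⋈[a=d] ρ[h/e](γ[e; MAX(c)→d](σ[c>3](R))))) → 2
  σ[h<=6](ρ[z/u](((S ⋈[a=c] σ[c>=6](σ[e<8](R))) ⋈[a=d] ρ[h/e](γ[e; MAX(c)→d](σ[c>3](R)))))) → 2

== RESULT ==
x | a | z | v | e | c | h | d
q | 7 | t | p | 1 | 7 | 1 | 7
r | 7 | r | p | 1 | 7 | 1 | 7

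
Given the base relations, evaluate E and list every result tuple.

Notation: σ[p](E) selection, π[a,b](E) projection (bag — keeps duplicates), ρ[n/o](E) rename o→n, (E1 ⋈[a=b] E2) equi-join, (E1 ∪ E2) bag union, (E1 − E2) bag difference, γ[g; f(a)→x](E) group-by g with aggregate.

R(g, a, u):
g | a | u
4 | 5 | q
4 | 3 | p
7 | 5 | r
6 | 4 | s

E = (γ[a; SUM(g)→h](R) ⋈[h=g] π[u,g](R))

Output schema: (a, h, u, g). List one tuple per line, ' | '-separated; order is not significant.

Subexpression sizes:
  R → 4
  γ[a; SUM(g)→h](R) → 3
  R → 4
  π[u,g](R) → 4
  (γ[a; SUM(g)→h](R) ⋈[h=g] π[u,g](R)) → 3

== RESULT ==
a | h | u | g
3 | 4 | p | 4
3 | 4 | q | 4
4 | 6 | s | 6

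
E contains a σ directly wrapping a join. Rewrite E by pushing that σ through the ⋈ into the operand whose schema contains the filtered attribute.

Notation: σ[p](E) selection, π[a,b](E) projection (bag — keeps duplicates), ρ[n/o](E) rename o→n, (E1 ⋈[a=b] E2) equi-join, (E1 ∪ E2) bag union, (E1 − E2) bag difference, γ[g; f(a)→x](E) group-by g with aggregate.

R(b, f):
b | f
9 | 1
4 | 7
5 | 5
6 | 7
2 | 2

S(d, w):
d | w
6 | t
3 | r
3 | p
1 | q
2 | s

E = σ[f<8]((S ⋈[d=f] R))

σ filters on f, owned by the right side.
E' = (S ⋈[d=f] σ[f<8](R))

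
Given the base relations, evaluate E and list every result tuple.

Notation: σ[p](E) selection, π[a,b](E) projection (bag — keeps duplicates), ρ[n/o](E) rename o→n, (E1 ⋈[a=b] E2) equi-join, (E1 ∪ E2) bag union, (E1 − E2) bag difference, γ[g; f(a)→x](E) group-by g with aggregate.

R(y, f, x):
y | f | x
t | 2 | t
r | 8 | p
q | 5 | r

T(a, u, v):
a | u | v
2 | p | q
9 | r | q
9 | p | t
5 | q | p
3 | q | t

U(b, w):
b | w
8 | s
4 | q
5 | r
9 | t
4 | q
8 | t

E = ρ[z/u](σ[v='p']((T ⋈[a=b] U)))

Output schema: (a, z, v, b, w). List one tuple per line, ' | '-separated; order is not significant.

Stepwise |·|:
  T → 5
  U → 6
  (T ⋈[a=b] U) → 3
  σ[v='p']((T ⋈[a=b] U)) → 1
  ρ[z/u](σ[v='p']((T ⋈[a=b] U))) → 1

== RESULT ==
a | z | v | b | w
5 | q | p | 5 | r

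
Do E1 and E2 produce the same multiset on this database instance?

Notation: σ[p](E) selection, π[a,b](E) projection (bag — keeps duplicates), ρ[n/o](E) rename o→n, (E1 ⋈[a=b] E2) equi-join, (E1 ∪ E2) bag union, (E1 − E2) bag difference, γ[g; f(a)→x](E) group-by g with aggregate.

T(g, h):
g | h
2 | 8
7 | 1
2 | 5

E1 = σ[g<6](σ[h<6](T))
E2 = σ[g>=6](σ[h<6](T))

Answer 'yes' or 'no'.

E1 row counts bottom-up:
  T → 3
  σ[h<6](T) → 2
  σ[g<6](σ[h<6](T)) → 1
E2 row counts bottom-up:
  T → 3
  σ[h<6](T) → 2
  σ[g>=6](σ[h<6](T)) → 1

E1 result:
g | h
2 | 5
E2 result:
g | h
7 | 1
Witness: (2, 5) appears 1× in E1 but 0× in E2.

no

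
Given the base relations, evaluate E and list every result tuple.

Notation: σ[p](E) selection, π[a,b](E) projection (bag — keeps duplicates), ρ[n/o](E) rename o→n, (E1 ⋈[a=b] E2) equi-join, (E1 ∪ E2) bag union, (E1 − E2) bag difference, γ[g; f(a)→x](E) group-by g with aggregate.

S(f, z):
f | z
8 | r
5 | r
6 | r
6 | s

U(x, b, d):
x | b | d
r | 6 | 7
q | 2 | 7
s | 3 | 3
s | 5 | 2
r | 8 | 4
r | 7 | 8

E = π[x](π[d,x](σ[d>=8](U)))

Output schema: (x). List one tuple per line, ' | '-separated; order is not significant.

Row counts bottom-up:
  U → 6
  σ[d>=8](U) → 1
  π[d,x](σ[d>=8](U)) → 1
  π[x](π[d,x](σ[d>=8](U))) → 1

== RESULT ==
x
r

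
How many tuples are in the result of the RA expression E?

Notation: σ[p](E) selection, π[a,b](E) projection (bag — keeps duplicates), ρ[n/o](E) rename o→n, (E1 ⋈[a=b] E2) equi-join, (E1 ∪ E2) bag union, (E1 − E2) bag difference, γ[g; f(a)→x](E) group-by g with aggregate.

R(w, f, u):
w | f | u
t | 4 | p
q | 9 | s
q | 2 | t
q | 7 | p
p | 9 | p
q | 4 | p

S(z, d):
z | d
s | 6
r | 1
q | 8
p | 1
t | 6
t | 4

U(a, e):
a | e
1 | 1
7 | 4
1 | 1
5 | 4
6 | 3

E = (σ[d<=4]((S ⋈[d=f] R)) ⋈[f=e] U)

Stepwise |·|:
  S → 6
  R → 6
  (S ⋈[d=f] R) → 2
  σ[d<=4]((S ⋈[d=f] R)) → 2
  U → 5
  (σ[d<=4]((S ⋈[d=f] R)) ⋈[f=e] U) → 4

|E| = 4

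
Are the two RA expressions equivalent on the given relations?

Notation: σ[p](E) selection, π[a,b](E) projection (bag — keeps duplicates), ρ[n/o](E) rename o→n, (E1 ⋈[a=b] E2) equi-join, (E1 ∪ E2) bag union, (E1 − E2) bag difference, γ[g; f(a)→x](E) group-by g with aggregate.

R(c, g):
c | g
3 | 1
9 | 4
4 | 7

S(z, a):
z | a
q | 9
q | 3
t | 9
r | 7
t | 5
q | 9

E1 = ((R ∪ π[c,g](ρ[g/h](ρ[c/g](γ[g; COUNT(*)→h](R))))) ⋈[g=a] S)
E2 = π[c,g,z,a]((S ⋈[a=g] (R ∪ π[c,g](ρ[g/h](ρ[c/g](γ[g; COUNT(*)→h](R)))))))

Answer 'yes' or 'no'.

E1 row counts bottom-up:
  R → 3
  R → 3
  γ[g; COUNT(*)→h](R) → 3
  ρ[c/g](γ[g; COUNT(*)→h](R)) → 3
  ρ[g/h](ρ[c/g](γ[g; COUNT(*)→h](R))) → 3
  π[c,g](ρ[g/h](ρ[c/g](γ[g; COUNT(*)→h](R)))) → 3
  (R ∪ π[c,g](ρ[g/h](ρ[c/g](γ[g; COUNT(*)→h](R))))) → 6
  S → 6
  ((R ∪ π[c,g](ρ[g/h](ρ[c/g](γ[g; COUNT(*)→h](R))))) ⋈[g=a] S) → 1
E2 row counts bottom-up:
  S → 6
  R → 3
  R → 3
  γ[g; COUNT(*)→h](R) → 3
  ρ[c/g](γ[g; COUNT(*)→h](R)) → 3
  ρ[g/h](ρ[c/g](γ[g; COUNT(*)→h](R))) → 3
  π[c,g](ρ[g/h](ρ[c/g](γ[g; COUNT(*)→h](R)))) → 3
  (R ∪ π[c,g](ρ[g/h](ρ[c/g](γ[g; COUNT(*)→h](R))))) → 6
  (S ⋈[a=g] (R ∪ π[c,g](ρ[g/h](ρ[c/g](γ[g; COUNT(*)→h](R)))))) → 1
  π[c,g,z,a]((S ⋈[a=g] (R ∪ π[c,g](ρ[g/h](ρ[c/g](γ[g; COUNT(*)→h](R))))))) → 1

E1 and E2 produce the same multiset:
c | g | z | a
4 | 7 | r | 7

yes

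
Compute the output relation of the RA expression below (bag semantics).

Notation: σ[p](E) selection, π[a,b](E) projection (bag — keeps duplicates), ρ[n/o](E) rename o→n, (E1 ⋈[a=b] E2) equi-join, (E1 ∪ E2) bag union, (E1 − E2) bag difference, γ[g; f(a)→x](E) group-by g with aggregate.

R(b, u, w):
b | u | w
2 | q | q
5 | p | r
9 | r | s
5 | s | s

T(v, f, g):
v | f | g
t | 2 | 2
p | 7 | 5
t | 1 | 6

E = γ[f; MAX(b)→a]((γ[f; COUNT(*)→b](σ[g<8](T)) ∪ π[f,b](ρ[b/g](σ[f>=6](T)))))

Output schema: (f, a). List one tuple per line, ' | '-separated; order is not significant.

Stepwise |·|:
  T → 3
  σ[g<8](T) → 3
  γ[f; COUNT(*)→b](σ[g<8](T)) → 3
  T → 3
  σ[f>=6](T) → 1
  ρ[b/g](σ[f>=6](T)) → 1
  π[f,b](ρ[b/g](σ[f>=6](T))) → 1
  (γ[f; COUNT(*)→b](σ[g<8](T)) ∪ π[f,b](ρ[b/g](σ[f>=6](T)))) → 4
  γ[f; MAX(b)→a]((γ[f; COUNT(*)→b](σ[g<8](T)) ∪ π[f,b](ρ[b/g](σ[f>=6](T))))) → 3

== RESULT ==
f | a
1 | 1
2 | 1
7 | 5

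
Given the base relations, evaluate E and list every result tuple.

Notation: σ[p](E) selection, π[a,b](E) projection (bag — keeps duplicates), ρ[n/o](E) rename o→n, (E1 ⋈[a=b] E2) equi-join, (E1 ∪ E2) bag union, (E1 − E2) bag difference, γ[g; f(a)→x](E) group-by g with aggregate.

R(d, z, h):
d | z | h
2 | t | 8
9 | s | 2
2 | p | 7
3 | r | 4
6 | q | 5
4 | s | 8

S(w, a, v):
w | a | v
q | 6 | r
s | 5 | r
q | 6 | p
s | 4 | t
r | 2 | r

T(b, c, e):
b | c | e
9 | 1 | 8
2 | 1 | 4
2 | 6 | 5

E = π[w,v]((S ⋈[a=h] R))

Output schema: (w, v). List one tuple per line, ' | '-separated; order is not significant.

Subexpression sizes:
  S → 5
  R → 6
  (S ⋈[a=h] R) → 3
  π[w,v]((S ⋈[a=h] R)) → 3

== RESULT ==
w | v
r | r
s | r
s | t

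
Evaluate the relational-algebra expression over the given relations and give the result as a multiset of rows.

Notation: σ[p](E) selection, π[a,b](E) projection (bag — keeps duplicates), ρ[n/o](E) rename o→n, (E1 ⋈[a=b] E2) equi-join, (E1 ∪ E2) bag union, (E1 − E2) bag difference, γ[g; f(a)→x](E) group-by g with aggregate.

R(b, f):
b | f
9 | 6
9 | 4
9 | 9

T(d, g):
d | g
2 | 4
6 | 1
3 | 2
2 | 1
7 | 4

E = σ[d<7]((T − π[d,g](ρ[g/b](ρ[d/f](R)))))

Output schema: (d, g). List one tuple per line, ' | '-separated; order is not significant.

Subexpression sizes:
  T → 5
  R → 3
  ρ[d/f](R) → 3
  ρ[g/b](ρ[d/f](R)) → 3
  π[d,g](ρ[g/b](ρ[d/f](R))) → 3
  (T − π[d,g](ρ[g/b](ρ[d/f](R)))) → 5
  σ[d<7]((T − π[d,g](ρ[g/b](ρ[d/f](R))))) → 4

== RESULT ==
d | g
2 | 1
2 | 4
3 | 2
6 | 1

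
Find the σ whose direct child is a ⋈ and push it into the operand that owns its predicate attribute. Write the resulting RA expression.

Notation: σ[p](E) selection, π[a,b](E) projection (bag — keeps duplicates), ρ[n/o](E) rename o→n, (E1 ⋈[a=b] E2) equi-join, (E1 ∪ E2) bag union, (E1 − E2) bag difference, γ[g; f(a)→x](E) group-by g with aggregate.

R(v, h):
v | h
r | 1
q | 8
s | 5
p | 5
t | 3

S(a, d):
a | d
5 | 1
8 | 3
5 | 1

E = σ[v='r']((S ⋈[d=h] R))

σ filters on v, owned by the right side.
E' = (S ⋈[d=h] σ[v='r'](R))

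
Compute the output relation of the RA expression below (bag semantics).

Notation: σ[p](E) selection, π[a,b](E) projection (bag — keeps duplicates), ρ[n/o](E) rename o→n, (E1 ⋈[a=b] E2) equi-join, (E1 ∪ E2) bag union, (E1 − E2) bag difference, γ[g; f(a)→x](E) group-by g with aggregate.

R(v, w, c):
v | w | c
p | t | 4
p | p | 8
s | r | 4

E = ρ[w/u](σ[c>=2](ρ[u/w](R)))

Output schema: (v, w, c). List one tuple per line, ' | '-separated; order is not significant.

Per-node cardinality:
  R → 3
  ρ[u/w](R) → 3
  σ[c>=2](ρ[u/w](R)) → 3
  ρ[w/u](σ[c>=2](ρ[u/w](R))) → 3

== RESULT ==
v | w | c
p | p | 8
p | t | 4
s | r | 4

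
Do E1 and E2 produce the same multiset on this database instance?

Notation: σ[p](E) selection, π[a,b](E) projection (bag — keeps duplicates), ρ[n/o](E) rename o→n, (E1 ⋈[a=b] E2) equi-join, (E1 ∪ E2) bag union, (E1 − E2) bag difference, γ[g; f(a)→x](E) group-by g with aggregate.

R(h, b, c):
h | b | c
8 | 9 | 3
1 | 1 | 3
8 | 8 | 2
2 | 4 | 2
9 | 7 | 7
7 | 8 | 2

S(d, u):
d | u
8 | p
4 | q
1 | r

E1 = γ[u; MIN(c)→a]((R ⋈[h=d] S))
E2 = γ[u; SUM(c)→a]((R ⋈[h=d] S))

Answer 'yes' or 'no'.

E1 stepwise |·|:
  R → 6
  S → 3
  (R ⋈[h=d] S) → 3
  γ[u; MIN(c)→a]((R ⋈[h=d] S)) → 2
E2 stepwise |·|:
  R → 6
  S → 3
  (R ⋈[h=d] S) → 3
  γ[u; SUM(c)→a]((R ⋈[h=d] S)) → 2

E1 result:
u | a
p | 2
r | 3
E2 result:
u | a
p | 5
r | 3
Witness: ('p', 5) appears 0× in E1 but 1× in E2.

no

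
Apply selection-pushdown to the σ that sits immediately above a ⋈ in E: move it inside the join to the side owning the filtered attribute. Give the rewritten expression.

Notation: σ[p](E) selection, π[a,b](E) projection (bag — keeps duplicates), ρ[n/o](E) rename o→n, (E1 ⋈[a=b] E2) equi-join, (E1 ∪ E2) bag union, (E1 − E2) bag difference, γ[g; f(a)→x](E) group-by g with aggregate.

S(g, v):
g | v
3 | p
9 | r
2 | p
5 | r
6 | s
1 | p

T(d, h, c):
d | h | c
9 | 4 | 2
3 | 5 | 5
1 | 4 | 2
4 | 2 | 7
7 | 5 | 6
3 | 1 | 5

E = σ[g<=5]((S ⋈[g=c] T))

σ filters on g, owned by the left side.
E' = (σ[g<=5](S) ⋈[g=c] T)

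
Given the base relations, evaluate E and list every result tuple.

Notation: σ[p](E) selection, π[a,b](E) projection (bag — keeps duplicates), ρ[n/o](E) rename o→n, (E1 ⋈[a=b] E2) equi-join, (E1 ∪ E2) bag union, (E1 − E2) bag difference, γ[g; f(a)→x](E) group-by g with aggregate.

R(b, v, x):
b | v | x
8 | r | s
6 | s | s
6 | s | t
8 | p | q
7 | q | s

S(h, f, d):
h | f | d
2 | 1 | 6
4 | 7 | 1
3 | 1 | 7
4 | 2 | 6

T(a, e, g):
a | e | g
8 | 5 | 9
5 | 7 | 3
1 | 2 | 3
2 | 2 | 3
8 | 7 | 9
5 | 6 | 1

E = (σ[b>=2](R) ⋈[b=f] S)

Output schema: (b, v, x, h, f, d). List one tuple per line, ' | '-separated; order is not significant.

Stepwise |·|:
  R → 5
  σ[b>=2](R) → 5
  S → 4
  (σ[b>=2](R) ⋈[b=f] S) → 1

== RESULT ==
b | v | x | h | f | d
7 | q | s | 4 | 7 | 1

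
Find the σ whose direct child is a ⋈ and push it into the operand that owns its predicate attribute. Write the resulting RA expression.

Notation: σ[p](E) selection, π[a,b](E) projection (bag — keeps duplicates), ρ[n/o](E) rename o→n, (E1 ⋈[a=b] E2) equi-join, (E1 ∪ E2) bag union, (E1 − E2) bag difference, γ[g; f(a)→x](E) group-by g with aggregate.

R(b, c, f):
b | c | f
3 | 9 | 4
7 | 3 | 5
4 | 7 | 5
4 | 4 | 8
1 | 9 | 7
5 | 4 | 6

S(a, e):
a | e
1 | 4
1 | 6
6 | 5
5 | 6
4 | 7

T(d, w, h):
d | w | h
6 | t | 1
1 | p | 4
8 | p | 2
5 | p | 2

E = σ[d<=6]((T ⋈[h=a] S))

σ filters on d, owned by the left side.
E' = (σ[d<=6](T) ⋈[h=a] S)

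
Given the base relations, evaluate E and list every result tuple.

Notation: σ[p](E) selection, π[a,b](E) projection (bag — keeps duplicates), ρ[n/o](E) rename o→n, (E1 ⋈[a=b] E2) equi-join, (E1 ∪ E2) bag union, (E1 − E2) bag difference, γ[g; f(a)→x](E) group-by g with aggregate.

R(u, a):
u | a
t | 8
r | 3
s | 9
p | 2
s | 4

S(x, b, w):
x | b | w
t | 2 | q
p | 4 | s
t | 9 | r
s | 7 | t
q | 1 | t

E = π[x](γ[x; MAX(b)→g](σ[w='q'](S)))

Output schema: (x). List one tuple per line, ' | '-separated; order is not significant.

Subexpression sizes:
  S → 5
  σ[w='q'](S) → 1
  γ[x; MAX(b)→g](σ[w='q'](S)) → 1
  π[x](γ[x; MAX(b)→g](σ[w='q'](S))) → 1

== RESULT ==
x
t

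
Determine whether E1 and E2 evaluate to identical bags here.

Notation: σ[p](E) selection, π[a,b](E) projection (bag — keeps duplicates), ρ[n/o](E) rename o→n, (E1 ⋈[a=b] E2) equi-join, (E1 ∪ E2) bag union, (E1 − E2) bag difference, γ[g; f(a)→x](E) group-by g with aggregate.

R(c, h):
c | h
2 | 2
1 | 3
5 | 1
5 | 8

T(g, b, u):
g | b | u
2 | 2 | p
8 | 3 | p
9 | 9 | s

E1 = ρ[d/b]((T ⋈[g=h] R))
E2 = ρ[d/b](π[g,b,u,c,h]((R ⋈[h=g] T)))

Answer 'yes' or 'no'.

E1 per-node cardinality:
  T → 3
  R → 4
  (T ⋈[g=h] R) → 2
  ρ[d/b]((T ⋈[g=h] R)) → 2
E2 per-node cardinality:
  R → 4
  T → 3
  (R ⋈[h=g] T) → 2
  π[g,b,u,c,h]((R ⋈[h=g] T)) → 2
  ρ[d/b](π[g,b,u,c,h]((R ⋈[h=g] T))) → 2

E1 and E2 produce the same multiset:
g | d | u | c | h
2 | 2 | p | 2 | 2
8 | 3 | p | 5 | 8

yes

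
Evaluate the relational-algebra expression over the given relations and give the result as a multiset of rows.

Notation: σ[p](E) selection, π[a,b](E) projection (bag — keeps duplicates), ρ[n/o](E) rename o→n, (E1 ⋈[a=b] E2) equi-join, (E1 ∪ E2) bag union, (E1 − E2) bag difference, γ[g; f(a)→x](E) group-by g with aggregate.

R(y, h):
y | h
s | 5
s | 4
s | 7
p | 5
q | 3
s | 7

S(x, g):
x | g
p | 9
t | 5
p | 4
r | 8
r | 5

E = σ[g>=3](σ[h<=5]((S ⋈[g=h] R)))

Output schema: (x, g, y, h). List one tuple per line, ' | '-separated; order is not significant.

Row counts bottom-up:
  S → 5
  R → 6
  (S ⋈[g=h] R) → 5
  σ[h<=5]((S ⋈[g=h] R)) → 5
  σ[g>=3](σ[h<=5]((S ⋈[g=h] R))) → 5

== RESULT ==
x | g | y | h
p | 4 | s | 4
r | 5 | p | 5
r | 5 | s | 5
t | 5 | p | 5
t | 5 | s | 5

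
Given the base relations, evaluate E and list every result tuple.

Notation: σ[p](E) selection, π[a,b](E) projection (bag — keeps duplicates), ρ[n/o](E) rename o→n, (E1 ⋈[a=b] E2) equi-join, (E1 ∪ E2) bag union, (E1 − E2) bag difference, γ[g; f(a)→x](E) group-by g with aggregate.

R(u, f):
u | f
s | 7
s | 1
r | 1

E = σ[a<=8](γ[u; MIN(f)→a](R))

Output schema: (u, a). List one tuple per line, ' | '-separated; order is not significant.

Subexpression sizes:
  R → 3
  γ[u; MIN(f)→a](R) → 2
  σ[a<=8](γ[u; MIN(f)→a](R)) → 2

== RESULT ==
u | a
r | 1
s | 1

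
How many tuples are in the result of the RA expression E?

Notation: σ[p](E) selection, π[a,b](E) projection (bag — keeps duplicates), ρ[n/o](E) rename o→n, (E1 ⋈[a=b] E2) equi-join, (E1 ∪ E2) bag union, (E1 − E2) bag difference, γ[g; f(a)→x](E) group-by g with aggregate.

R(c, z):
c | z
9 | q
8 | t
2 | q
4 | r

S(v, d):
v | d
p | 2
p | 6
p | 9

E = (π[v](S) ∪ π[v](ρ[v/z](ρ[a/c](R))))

Stepwise |·|:
  S → 3
  π[v](S) → 3
  R → 4
  ρ[a/c](R) → 4
  ρ[v/z](ρ[a/c](R)) → 4
  π[v](ρ[v/z](ρ[a/c](R))) → 4
  (π[v](S) ∪ π[v](ρ[v/z](ρ[a/c](R)))) → 7

|E| = 7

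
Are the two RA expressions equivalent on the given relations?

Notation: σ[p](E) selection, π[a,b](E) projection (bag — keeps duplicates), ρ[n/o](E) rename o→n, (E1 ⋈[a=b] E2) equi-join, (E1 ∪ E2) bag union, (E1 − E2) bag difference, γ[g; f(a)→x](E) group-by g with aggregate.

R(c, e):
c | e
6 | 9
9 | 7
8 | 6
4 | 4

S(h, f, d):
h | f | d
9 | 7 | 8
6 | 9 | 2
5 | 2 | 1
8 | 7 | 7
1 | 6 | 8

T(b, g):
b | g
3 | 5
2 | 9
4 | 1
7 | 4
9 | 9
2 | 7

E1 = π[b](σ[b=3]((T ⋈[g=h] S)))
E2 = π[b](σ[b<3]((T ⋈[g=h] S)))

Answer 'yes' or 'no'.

E1 stepwise |·|:
  T → 6
  S → 5
  (T ⋈[g=h] S) → 4
  σ[b=3]((T ⋈[g=h] S)) → 1
  π[b](σ[b=3]((T ⋈[g=h] S))) → 1
E2 stepwise |·|:
  T → 6
  S → 5
  (T ⋈[g=h] S) → 4
  σ[b<3]((T ⋈[g=h] S)) → 1
  π[b](σ[b<3]((T ⋈[g=h] S))) → 1

E1 result:
b
3
E2 result:
b
2
Witness: (2,) appears 0× in E1 but 1× in E2.

no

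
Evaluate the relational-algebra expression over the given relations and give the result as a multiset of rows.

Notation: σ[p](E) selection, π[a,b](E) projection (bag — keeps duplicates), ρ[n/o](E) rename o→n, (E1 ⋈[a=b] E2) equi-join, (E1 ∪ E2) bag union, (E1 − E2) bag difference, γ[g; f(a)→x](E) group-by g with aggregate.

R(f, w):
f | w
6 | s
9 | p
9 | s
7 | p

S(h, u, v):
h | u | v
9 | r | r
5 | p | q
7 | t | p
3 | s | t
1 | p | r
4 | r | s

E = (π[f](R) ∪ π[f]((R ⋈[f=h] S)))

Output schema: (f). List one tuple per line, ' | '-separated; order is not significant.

Subexpression sizes:
  R → 4
  π[f](R) → 4
  R → 4
  S → 6
  (R ⋈[f=h] S) → 3
  π[f]((R ⋈[f=h] S)) → 3
  (π[f](R) ∪ π[f]((R ⋈[f=h] S))) → 7

== RESULT ==
f
6
7
7
9
9
9
9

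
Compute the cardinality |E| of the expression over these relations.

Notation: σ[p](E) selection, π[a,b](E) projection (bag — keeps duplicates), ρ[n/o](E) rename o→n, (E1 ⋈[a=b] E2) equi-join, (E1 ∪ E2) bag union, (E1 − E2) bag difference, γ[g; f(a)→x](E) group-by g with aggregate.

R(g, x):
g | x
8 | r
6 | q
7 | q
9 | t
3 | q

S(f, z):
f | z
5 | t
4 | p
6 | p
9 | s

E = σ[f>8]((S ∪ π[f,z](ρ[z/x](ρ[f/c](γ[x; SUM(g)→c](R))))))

Subexpression sizes:
  S → 4
  R → 5
  γ[x; SUM(g)→c](R) → 3
  ρ[f/c](γ[x; SUM(g)→c](R)) → 3
  ρ[z/x](ρ[f/c](γ[x; SUM(g)→c](R))) → 3
  π[f,z](ρ[z/x](ρ[f/c](γ[x; SUM(g)→c](R)))) → 3
  (S ∪ π[f,z](ρ[z/x](ρ[f/c](γ[x; SUM(g)→c](R))))) → 7
  σ[f>8]((S ∪ π[f,z](ρ[z/x](ρ[f/c](γ[x; SUM(g)→c](R)))))) → 3

|E| = 3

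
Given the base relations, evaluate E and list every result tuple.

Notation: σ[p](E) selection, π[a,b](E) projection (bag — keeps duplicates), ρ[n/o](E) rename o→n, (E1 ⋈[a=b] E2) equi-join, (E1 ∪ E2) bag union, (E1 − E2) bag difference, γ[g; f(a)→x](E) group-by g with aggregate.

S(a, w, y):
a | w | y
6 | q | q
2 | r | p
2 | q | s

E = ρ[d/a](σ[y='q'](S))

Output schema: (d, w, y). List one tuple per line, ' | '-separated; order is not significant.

Per-node cardinality:
  S → 3
  σ[y='q'](S) → 1
  ρ[d/a](σ[y='q'](S)) → 1

== RESULT ==
d | w | y
6 | q | q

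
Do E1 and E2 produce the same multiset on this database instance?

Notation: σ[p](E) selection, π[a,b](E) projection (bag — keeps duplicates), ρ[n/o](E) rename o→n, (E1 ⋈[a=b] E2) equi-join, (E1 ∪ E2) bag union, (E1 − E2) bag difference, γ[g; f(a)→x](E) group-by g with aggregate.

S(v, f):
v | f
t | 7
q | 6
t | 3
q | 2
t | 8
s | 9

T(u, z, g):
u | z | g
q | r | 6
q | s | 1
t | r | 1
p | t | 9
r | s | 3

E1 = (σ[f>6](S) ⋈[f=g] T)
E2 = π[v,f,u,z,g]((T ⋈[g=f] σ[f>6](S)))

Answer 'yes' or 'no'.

E1 subexpression sizes:
  S → 6
  σ[f>6](S) → 3
  T → 5
  (σ[f>6](S) ⋈[f=g] T) → 1
E2 subexpression sizes:
  T → 5
  S → 6
  σ[f>6](S) → 3
  (T ⋈[g=f] σ[f>6](S)) → 1
  π[v,f,u,z,g]((T ⋈[g=f] σ[f>6](S))) → 1

E1 and E2 produce the same multiset:
v | f | u | z | g
s | 9 | p | t | 9

yes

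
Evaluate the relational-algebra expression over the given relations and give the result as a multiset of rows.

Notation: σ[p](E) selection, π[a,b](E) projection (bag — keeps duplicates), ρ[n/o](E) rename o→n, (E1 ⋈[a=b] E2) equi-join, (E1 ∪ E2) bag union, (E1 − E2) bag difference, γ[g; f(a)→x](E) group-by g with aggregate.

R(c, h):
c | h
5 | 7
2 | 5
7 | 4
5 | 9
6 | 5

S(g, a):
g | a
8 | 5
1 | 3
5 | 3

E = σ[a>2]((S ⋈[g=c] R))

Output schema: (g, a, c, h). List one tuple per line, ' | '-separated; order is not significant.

Subexpression sizes:
  S → 3
  R → 5
  (S ⋈[g=c] R) → 2
  σ[a>2]((S ⋈[g=c] R)) → 2

== RESULT ==
g | a | c | h
5 | 3 | 5 | 7
5 | 3 | 5 | 9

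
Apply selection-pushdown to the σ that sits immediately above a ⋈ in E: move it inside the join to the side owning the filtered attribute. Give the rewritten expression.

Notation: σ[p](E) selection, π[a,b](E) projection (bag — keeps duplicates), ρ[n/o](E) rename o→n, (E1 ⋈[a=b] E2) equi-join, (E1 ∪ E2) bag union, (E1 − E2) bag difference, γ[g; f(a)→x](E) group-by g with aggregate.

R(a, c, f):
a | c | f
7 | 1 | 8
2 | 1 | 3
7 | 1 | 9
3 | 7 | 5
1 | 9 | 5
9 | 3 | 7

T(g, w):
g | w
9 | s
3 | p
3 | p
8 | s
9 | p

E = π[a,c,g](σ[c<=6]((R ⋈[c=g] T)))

σ filters on c, owned by the left side.
E' = π[a,c,g]((σ[c<=6](R) ⋈[c=g] T))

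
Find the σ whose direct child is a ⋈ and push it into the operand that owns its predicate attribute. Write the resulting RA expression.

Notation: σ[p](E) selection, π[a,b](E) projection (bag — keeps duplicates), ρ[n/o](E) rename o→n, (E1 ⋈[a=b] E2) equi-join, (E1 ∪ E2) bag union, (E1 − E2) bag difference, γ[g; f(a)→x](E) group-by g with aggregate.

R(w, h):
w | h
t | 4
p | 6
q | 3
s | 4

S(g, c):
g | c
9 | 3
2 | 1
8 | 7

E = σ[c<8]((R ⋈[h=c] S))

σ filters on c, owned by the right side.
E' = (R ⋈[h=c] σ[c<8](S))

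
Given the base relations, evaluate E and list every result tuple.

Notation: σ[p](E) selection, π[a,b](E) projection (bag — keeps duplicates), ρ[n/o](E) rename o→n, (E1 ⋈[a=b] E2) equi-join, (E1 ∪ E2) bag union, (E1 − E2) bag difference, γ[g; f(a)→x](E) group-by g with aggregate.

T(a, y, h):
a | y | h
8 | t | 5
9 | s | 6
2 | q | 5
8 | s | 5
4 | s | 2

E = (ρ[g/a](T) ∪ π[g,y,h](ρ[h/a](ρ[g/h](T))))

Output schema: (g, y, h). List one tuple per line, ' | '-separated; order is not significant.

Subexpression sizes:
  T → 5
  ρ[g/a](T) → 5
  T → 5
  ρ[g/h](T) → 5
  ρ[h/a](ρ[g/h](T)) → 5
  π[g,y,h](ρ[h/a](ρ[g/h](T))) → 5
  (ρ[g/a](T) ∪ π[g,y,h](ρ[h/a](ρ[g/h](T)))) → 10

== RESULT ==
g | y | h
2 | q | 5
2 | s | 4
4 | s | 2
5 | q | 2
5 | s | 8
5 | t | 8
6 | s | 9
8 | s | 5
8 | t | 5
9 | s | 6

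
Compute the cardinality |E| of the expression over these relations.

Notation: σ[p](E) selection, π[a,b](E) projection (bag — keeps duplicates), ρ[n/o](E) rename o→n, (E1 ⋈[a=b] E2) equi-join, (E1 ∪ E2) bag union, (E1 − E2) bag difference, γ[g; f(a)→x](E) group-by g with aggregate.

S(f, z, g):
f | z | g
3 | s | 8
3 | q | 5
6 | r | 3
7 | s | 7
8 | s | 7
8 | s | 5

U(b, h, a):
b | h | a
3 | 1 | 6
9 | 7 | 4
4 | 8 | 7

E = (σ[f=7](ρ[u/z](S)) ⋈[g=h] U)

Row counts bottom-up:
  S → 6
  ρ[u/z](S) → 6
  σ[f=7](ρ[u/z](S)) → 1
  U → 3
  (σ[f=7](ρ[u/z](S)) ⋈[g=h] U) → 1

|E| = 1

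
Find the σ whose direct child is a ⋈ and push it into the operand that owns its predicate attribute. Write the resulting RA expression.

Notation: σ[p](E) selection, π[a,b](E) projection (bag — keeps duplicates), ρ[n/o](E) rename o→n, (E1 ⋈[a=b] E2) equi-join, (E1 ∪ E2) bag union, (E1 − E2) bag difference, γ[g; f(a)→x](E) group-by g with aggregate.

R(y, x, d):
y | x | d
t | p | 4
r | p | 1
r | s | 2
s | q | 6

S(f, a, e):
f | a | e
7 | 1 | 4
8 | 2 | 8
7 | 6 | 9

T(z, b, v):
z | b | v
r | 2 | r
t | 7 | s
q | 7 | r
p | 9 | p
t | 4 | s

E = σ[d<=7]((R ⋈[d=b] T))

σ filters on d, owned by the left side.
E' = (σ[d<=7](R) ⋈[d=b] T)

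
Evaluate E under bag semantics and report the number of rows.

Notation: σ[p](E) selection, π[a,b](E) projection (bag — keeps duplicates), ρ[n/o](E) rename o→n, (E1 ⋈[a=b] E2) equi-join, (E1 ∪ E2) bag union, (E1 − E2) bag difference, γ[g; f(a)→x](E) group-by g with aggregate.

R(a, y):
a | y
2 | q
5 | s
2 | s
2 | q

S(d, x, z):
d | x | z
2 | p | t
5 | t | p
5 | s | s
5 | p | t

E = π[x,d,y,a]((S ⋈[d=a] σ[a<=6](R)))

Per-node cardinality:
  S → 4
  R → 4
  σ[a<=6](R) → 4
  (S ⋈[d=a] σ[a<=6](R)) → 6
  π[x,d,y,a]((S ⋈[d=a] σ[a<=6](R))) → 6

|E| = 6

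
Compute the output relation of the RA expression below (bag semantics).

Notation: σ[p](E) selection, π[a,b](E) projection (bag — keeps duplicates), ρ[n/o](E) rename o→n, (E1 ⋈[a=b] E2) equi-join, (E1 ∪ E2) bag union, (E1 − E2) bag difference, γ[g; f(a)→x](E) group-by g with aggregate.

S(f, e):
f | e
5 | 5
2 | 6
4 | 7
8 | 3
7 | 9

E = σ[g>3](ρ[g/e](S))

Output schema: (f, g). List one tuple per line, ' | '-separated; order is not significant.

Stepwise |·|:
  S → 5
  ρ[g/e](S) → 5
  σ[g>3](ρ[g/e](S)) → 4

== RESULT ==
f | g
2 | 6
4 | 7
5 | 5
7 | 9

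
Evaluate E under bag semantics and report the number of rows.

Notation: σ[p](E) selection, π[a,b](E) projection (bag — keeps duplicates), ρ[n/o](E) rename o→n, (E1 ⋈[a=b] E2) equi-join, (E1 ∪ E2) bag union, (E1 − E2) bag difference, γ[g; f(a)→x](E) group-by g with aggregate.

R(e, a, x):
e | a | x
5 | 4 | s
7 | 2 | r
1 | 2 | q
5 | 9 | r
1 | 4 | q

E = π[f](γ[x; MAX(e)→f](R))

Subexpression sizes:
  R → 5
  γ[x; MAX(e)→f](R) → 3
  π[f](γ[x; MAX(e)→f](R)) → 3

|E| = 3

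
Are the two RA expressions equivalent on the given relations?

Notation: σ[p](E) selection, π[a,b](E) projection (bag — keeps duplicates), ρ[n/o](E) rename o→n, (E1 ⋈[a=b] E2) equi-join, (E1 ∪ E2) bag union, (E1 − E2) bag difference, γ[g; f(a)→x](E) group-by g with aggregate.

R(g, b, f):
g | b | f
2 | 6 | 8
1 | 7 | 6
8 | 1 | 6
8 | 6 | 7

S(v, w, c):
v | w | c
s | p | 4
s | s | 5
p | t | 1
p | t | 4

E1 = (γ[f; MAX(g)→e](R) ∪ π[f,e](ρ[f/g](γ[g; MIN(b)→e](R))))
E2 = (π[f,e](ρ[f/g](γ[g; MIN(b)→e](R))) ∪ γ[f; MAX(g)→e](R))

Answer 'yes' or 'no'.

E1 row counts bottom-up:
  R → 4
  γ[f; MAX(g)→e](R) → 3
  R → 4
  γ[g; MIN(b)→e](R) → 3
  ρ[f/g](γ[g; MIN(b)→e](R)) → 3
  π[f,e](ρ[f/g](γ[g; MIN(b)→e](R))) → 3
  (γ[f; MAX(g)→e](R) ∪ π[f,e](ρ[f/g](γ[g; MIN(b)→e](R)))) → 6
E2 row counts bottom-up:
  R → 4
  γ[g; MIN(b)→e](R) → 3
  ρ[f/g](γ[g; MIN(b)→e](R)) → 3
  π[f,e](ρ[f/g](γ[g; MIN(b)→e](R))) → 3
  R → 4
  γ[f; MAX(g)→e](R) → 3
  (π[f,e](ρ[f/g](γ[g; MIN(b)→e](R))) ∪ γ[f; MAX(g)→e](R)) → 6

E1 and E2 produce the same multiset:
f | e
1 | 7
2 | 6
6 | 8
7 | 8
8 | 1
8 | 2

yes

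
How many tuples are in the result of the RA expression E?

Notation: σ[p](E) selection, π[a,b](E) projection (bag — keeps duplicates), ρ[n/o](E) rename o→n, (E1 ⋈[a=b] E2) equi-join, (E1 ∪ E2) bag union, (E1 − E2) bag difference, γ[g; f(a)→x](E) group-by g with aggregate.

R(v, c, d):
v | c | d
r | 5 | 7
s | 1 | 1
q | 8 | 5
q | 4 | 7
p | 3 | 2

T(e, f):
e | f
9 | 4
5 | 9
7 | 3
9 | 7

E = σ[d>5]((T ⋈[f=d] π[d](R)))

Subexpression sizes:
  T → 4
  R → 5
  π[d](R) → 5
  (T ⋈[f=d] π[d](R)) → 2
  σ[d>5]((T ⋈[f=d] π[d](R))) → 2

|E| = 2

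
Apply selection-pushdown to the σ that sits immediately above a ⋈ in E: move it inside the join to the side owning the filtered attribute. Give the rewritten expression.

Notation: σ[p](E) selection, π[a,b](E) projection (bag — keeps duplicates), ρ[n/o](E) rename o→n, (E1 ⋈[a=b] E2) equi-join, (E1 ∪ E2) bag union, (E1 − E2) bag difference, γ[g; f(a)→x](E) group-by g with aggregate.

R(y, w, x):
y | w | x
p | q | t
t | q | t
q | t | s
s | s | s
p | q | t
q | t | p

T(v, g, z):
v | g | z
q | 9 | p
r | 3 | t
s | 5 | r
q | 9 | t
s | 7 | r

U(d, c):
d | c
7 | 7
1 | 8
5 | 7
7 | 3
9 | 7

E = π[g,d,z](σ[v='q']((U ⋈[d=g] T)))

σ filters on v, owned by the right side.
E' = π[g,d,z]((U ⋈[d=g] σ[v='q'](T)))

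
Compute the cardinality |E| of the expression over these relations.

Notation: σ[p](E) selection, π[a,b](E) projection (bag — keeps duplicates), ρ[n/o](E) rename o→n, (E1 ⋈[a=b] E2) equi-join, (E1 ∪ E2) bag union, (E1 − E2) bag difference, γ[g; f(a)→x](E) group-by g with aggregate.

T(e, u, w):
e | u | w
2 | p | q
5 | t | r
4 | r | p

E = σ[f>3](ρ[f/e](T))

Per-node cardinality:
  T → 3
  ρ[f/e](T) → 3
  σ[f>3](ρ[f/e](T)) → 2

|E| = 2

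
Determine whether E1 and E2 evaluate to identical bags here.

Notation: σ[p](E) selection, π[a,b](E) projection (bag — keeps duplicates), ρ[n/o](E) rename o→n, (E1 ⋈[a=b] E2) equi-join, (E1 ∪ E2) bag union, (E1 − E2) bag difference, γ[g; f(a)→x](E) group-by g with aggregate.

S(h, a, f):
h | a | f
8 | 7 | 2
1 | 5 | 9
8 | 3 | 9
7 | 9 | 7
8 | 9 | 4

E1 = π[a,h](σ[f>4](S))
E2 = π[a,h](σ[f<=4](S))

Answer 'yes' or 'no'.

E1 row counts bottom-up:
  S → 5
  σ[f>4](S) → 3
  π[a,h](σ[f>4](S)) → 3
E2 row counts bottom-up:
  S → 5
  σ[f<=4](S) → 2
  π[a,h](σ[f<=4](S)) → 2

E1 result:
a | h
3 | 8
5 | 1
9 | 7
E2 result:
a | h
7 | 8
9 | 8
Witness: (3, 8) appears 1× in E1 but 0× in E2.

no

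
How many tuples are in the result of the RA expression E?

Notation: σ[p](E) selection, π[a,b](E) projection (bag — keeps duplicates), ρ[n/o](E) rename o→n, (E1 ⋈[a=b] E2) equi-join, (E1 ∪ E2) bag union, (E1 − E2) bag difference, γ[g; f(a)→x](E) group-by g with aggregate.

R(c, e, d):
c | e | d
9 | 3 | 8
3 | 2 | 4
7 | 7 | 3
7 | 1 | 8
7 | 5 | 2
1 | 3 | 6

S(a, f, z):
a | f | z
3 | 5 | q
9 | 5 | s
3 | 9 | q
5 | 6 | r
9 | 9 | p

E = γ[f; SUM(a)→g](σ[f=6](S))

Per-node cardinality:
  S → 5
  σ[f=6](S) → 1
  γ[f; SUM(a)→g](σ[f=6](S)) → 1

|E| = 1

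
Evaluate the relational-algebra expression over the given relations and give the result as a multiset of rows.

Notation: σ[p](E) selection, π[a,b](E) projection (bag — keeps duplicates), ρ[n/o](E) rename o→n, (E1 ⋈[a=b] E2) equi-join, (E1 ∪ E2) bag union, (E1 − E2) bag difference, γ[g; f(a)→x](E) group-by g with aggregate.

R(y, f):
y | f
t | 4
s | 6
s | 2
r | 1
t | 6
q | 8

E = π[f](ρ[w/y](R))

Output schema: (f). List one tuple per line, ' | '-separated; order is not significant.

Row counts bottom-up:
  R → 6
  ρ[w/y](R) → 6
  π[f](ρ[w/y](R)) → 6

== RESULT ==
f
1
2
4
6
6
8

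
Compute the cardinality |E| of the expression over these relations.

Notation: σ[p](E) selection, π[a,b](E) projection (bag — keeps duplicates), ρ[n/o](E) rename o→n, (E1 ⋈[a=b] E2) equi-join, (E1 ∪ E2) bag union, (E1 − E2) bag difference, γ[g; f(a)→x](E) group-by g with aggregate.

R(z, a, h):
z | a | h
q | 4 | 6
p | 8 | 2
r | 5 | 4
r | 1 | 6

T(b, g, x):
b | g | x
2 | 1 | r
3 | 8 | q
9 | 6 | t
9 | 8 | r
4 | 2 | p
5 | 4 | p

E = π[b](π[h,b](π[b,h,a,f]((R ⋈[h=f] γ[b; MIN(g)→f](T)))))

Subexpression sizes:
  R → 4
  T → 6
  γ[b; MIN(g)→f](T) → 5
  (R ⋈[h=f] γ[b; MIN(g)→f](T)) → 4
  π[b,h,a,f]((R ⋈[h=f] γ[b; MIN(g)→f](T))) → 4
  π[h,b](π[b,h,a,f]((R ⋈[h=f] γ[b; MIN(g)→f](T)))) → 4
  π[b](π[h,b](π[b,h,a,f]((R ⋈[h=f] γ[b; MIN(g)→f](T))))) → 4

|E| = 4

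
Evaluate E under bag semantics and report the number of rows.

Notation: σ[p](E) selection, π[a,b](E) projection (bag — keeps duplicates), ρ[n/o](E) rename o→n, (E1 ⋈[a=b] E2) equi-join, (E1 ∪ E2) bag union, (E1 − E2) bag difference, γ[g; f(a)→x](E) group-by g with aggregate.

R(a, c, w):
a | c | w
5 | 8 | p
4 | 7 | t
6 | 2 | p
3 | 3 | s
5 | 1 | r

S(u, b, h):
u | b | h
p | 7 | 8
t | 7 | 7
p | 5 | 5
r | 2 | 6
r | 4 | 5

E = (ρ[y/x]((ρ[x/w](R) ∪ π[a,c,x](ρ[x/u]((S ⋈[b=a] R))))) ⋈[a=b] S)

Row counts bottom-up:
  R → 5
  ρ[x/w](R) → 5
  S → 5
  R → 5
  (S ⋈[b=a] R) → 3
  ρ[x/u]((S ⋈[b=a] R)) → 3
  π[a,c,x](ρ[x/u]((S ⋈[b=a] R))) → 3
  (ρ[x/w](R) ∪ π[a,c,x](ρ[x/u]((S ⋈[b=a] R)))) → 8
  ρ[y/x]((ρ[x/w](R) ∪ π[a,c,x](ρ[x/u]((S ⋈[b=a] R))))) → 8
  S → 5
  (ρ[y/x]((ρ[x/w](R) ∪ π[a,c,x](ρ[x/u]((S ⋈[b=a] R))))) ⋈[a=b] S) → 6

|E| = 6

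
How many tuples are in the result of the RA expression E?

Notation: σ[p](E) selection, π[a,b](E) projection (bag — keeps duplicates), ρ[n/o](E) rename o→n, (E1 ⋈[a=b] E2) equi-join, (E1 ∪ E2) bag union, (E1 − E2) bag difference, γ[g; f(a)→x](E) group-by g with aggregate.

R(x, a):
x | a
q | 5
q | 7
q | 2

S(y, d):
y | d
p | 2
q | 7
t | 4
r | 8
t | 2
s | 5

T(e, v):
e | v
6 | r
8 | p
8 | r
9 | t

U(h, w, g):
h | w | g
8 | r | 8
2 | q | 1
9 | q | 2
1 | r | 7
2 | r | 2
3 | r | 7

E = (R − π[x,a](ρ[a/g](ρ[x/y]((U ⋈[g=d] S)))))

Row counts bottom-up:
  R → 3
  U → 6
  S → 6
  (U ⋈[g=d] S) → 7
  ρ[x/y]((U ⋈[g=d] S)) → 7
  ρ[a/g](ρ[x/y]((U ⋈[g=d] S))) → 7
  π[x,a](ρ[a/g](ρ[x/y]((U ⋈[g=d] S)))) → 7
  (R − π[x,a](ρ[a/g](ρ[x/y]((U ⋈[g=d] S))))) → 2

|E| = 2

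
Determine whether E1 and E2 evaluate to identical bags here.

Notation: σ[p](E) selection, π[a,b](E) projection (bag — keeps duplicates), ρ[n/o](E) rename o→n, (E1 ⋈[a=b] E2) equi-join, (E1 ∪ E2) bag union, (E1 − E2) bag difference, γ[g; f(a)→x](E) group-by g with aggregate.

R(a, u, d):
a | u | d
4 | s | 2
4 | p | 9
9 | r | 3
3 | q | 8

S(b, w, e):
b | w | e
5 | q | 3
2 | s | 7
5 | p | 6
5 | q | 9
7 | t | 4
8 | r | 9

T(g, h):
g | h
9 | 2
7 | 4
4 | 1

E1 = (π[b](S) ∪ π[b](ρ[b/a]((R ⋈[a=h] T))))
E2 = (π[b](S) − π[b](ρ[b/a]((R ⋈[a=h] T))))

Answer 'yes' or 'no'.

E1 row counts bottom-up:
  S → 6
  π[b](S) → 6
  R → 4
  T → 3
  (R ⋈[a=h] T) → 2
  ρ[b/a]((R ⋈[a=h] T)) → 2
  π[b](ρ[b/a]((R ⋈[a=h] T))) → 2
  (π[b](S) ∪ π[b](ρ[b/a]((R ⋈[a=h] T)))) → 8
E2 row counts bottom-up:
  S → 6
  π[b](S) → 6
  R → 4
  T → 3
  (R ⋈[a=h] T) → 2
  ρ[b/a]((R ⋈[a=h] T)) → 2
  π[b](ρ[b/a]((R ⋈[a=h] T))) → 2
  (π[b](S) − π[b](ρ[b/a]((R ⋈[a=h] T)))) → 6

E1 result:
b
2
4
4
5
5
5
7
8
E2 result:
b
2
5
5
5
7
8
Witness: (4,) appears 2× in E1 but 0× in E2.

no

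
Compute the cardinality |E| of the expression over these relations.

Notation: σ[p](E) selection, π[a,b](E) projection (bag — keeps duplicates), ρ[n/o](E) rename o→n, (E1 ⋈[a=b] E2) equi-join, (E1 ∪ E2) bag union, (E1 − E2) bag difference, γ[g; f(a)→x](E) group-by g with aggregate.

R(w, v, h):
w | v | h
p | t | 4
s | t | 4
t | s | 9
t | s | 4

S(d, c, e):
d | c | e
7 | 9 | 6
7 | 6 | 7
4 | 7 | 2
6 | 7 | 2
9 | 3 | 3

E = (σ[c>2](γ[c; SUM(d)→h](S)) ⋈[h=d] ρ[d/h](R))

Subexpression sizes:
  S → 5
  γ[c; SUM(d)→h](S) → 4
  σ[c>2](γ[c; SUM(d)→h](S)) → 4
  R → 4
  ρ[d/h](R) → 4
  (σ[c>2](γ[c; SUM(d)→h](S)) ⋈[h=d] ρ[d/h](R)) → 1

|E| = 1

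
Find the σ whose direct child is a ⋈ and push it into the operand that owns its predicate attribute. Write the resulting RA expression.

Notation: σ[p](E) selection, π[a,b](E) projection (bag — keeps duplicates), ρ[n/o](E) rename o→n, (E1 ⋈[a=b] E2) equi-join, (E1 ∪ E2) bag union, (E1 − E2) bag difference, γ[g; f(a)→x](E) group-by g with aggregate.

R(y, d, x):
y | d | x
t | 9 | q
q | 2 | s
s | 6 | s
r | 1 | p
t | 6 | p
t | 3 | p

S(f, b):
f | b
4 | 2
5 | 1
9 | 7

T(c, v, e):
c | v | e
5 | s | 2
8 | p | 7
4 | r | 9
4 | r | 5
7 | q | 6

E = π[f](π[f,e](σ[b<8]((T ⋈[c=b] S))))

σ filters on b, owned by the right side.
E' = π[f](π[f,e]((T ⋈[c=b] σ[b<8](S))))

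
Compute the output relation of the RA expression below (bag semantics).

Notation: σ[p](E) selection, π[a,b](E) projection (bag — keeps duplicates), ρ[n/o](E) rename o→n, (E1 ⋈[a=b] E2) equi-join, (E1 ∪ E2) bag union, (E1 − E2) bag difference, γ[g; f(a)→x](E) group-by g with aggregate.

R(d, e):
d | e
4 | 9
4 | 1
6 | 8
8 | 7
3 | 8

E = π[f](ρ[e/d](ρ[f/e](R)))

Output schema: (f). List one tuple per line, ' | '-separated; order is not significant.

Per-node cardinality:
  R → 5
  ρ[f/e](R) → 5
  ρ[e/d](ρ[f/e](R)) → 5
  π[f](ρ[e/d](ρ[f/e](R))) → 5

== RESULT ==
f
1
7
8
8
9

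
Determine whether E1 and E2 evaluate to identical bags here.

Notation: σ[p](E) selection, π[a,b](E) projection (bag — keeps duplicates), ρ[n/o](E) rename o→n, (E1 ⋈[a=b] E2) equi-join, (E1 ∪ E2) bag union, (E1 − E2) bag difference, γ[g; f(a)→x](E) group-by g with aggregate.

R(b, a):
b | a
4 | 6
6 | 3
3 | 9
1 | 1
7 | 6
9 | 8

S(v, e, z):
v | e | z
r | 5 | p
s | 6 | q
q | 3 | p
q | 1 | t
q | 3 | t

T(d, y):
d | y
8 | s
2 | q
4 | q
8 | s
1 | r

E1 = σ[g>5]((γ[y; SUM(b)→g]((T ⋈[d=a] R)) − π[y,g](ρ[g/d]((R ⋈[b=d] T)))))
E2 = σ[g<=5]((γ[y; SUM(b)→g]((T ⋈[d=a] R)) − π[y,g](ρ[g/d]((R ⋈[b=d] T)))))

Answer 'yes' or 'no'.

E1 row counts bottom-up:
  T → 5
  R → 6
  (T ⋈[d=a] R) → 3
  γ[y; SUM(b)→g]((T ⋈[d=a] R)) → 2
  R → 6
  T → 5
  (R ⋈[b=d] T) → 2
  ρ[g/d]((R ⋈[b=d] T)) → 2
  π[y,g](ρ[g/d]((R ⋈[b=d] T))) → 2
  (γ[y; SUM(b)→g]((T ⋈[d=a] R)) − π[y,g](ρ[g/d]((R ⋈[b=d] T)))) → 1
  σ[g>5]((γ[y; SUM(b)→g]((T ⋈[d=a] R)) − π[y,g](ρ[g/d]((R ⋈[b=d] T))))) → 1
E2 row counts bottom-up:
  T → 5
  R → 6
  (T ⋈[d=a] R) → 3
  γ[y; SUM(b)→g]((T ⋈[d=a] R)) → 2
  R → 6
  T → 5
  (R ⋈[b=d] T) → 2
  ρ[g/d]((R ⋈[b=d] T)) → 2
  π[y,g](ρ[g/d]((R ⋈[b=d] T))) → 2
  (γ[y; SUM(b)→g]((T ⋈[d=a] R)) − π[y,g](ρ[g/d]((R ⋈[b=d] T)))) → 1
  σ[g<=5]((γ[y; SUM(b)→g]((T ⋈[d=a] R)) − π[y,g](ρ[g/d]((R ⋈[b=d] T))))) → 0

E1 result:
y | g
s | 18
E2 result:
y | g
(0 rows)
Witness: ('s', 18) appears 1× in E1 but 0× in E2.

no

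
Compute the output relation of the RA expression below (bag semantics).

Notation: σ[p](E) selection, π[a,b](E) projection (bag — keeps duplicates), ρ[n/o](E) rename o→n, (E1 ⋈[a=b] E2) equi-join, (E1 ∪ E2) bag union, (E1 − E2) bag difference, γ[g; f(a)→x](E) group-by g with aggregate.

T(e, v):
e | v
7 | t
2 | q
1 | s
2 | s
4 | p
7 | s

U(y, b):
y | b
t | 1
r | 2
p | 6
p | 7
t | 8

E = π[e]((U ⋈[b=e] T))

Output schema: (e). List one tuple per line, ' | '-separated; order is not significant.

Stepwise |·|:
  U → 5
  T → 6
  (U ⋈[b=e] T) → 5
  π[e]((U ⋈[b=e] T)) → 5

== RESULT ==
e
1
2
2
7
7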